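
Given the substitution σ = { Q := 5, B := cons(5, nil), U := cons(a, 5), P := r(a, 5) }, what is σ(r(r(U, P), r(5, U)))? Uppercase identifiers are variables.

r(r(cons(a, 5), r(a, 5)), r(5, cons(a, 5)))

Replace each occurrence of U with cons(a, 5).
Replace each occurrence of P with r(a, 5).
Result: r(r(cons(a, 5), r(a, 5)), r(5, cons(a, 5))).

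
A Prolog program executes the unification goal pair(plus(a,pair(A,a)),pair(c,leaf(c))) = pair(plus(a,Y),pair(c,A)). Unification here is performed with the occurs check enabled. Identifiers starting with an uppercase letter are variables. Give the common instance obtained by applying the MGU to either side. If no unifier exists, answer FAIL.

Decompose pair/2: plus(a,pair(A,a)) = plus(a,Y),  pair(c,leaf(c)) = pair(c,A).
Decompose plus/2: a = a,  pair(A,a) = Y.
Delete trivial equation a = a.
Bind Y := pair(A,a); no other remaining equation mentions Y.
Decompose pair/2: c = c,  leaf(c) = A.
Delete trivial equation c = c.
Bind A := leaf(c). Substituting into the earlier binding gives Y := pair(leaf(c),a).
Applying the MGU to either side gives pair(plus(a,pair(leaf(c),a)),pair(c,leaf(c))).

pair(plus(a,pair(leaf(c),a)),pair(c,leaf(c)))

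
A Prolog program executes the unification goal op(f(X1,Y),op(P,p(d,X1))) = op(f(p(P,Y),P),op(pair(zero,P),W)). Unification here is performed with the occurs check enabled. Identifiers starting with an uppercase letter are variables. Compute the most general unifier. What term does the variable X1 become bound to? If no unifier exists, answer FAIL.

Decompose op/2: f(X1,Y) = f(p(P,Y),P),  op(P,p(d,X1)) = op(pair(zero,P),W).
Decompose f/2: X1 = p(P,Y),  Y = P.
Bind X1 := p(P,Y); substituting into the one remaining equation that mentions X1 gives: op(P,p(d,p(P,Y))) = op(pair(zero,P),W).
Bind Y := P; substituting into the remaining equation gives: op(P,p(d,p(P,P))) = op(pair(zero,P),W). Substituting into the earlier binding gives X1 := p(P,P).
Decompose op/2: P = pair(zero,P),  p(d,p(P,P)) = W.
Occurs check fails: P occurs in pair(zero,P); the equation P = pair(zero,P) has no finite solution.

FAIL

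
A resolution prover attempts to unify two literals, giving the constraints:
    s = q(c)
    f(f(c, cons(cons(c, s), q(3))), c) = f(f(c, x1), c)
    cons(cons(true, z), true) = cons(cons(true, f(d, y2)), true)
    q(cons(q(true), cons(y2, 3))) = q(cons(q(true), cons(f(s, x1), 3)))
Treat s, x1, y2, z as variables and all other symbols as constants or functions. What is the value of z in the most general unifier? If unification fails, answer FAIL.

f(d, f(q(c), cons(cons(c, q(c)), q(3))))

Bind s := q(c); substituting into the 2 remaining equations that mention s gives: f(f(c, cons(cons(c, q(c)), q(3))), c) = f(f(c, x1), c),  q(cons(q(true), cons(y2, 3))) = q(cons(q(true), cons(f(q(c), x1), 3))).
Decompose f/2: f(c, cons(cons(c, q(c)), q(3))) = f(c, x1),  c = c.
Decompose f/2: c = c,  cons(cons(c, q(c)), q(3)) = x1.
Delete trivial equation c = c.
Bind x1 := cons(cons(c, q(c)), q(3)); substituting into the one remaining equation that mentions x1 gives: q(cons(q(true), cons(y2, 3))) = q(cons(q(true), cons(f(q(c), cons(cons(c, q(c)), q(3))), 3))).
Delete trivial equation c = c.
Decompose cons/2: cons(true, z) = cons(true, f(d, y2)),  true = true.
Decompose cons/2: true = true,  z = f(d, y2).
Delete trivial equation true = true.
Bind z := f(d, y2); no other remaining equation mentions z.
Delete trivial equation true = true.
Decompose q/1: cons(q(true), cons(y2, 3)) = cons(q(true), cons(f(q(c), cons(cons(c, q(c)), q(3))), 3)).
Decompose cons/2: q(true) = q(true),  cons(y2, 3) = cons(f(q(c), cons(cons(c, q(c)), q(3))), 3).
Delete trivial equation q(true) = q(true).
Decompose cons/2: y2 = f(q(c), cons(cons(c, q(c)), q(3))),  3 = 3.
Bind y2 := f(q(c), cons(cons(c, q(c)), q(3))); no other remaining equation mentions y2. Substituting into the earlier binding gives z := f(d, f(q(c), cons(cons(c, q(c)), q(3)))).
Delete trivial equation 3 = 3.
MGU = { s -> q(c), x1 -> cons(cons(c, q(c)), q(3)), z -> f(d, f(q(c), cons(cons(c, q(c)), q(3)))), y2 -> f(q(c), cons(cons(c, q(c)), q(3))) }, so z -> f(d, f(q(c), cons(cons(c, q(c)), q(3)))).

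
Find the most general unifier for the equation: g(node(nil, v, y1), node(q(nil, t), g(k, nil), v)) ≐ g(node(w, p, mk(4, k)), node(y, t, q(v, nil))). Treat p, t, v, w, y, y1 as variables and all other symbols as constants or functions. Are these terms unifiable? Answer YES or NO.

Decompose g/2: node(nil, v, y1) ≐ node(w, p, mk(4, k)),  node(q(nil, t), g(k, nil), v) ≐ node(y, t, q(v, nil)).
Decompose node/3: nil ≐ w,  v ≐ p,  y1 ≐ mk(4, k).
Bind w := nil; no other remaining equation mentions w.
Bind v := p; substituting into the one remaining equation that mentions v gives: node(q(nil, t), g(k, nil), p) ≐ node(y, t, q(p, nil)).
Bind y1 := mk(4, k); no other remaining equation mentions y1.
Decompose node/3: q(nil, t) ≐ y,  g(k, nil) ≐ t,  p ≐ q(p, nil).
Bind y := q(nil, t); no other remaining equation mentions y.
Bind t := g(k, nil); no other remaining equation mentions t. Substituting into the earlier binding gives y := q(nil, g(k, nil)).
Occurs check fails: p occurs in q(p, nil); the equation p ≐ q(p, nil) has no finite solution.

NO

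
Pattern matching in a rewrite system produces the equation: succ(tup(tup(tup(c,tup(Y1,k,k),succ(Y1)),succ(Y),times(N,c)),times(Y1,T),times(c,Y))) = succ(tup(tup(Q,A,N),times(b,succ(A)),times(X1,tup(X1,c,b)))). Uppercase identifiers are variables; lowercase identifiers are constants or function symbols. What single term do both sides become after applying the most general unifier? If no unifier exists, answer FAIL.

FAIL

Decompose succ/1: tup(tup(tup(c,tup(Y1,k,k),succ(Y1)),succ(Y),times(N,c)),times(Y1,T),times(c,Y)) = tup(tup(Q,A,N),times(b,succ(A)),times(X1,tup(X1,c,b))).
Decompose tup/3: tup(tup(c,tup(Y1,k,k),succ(Y1)),succ(Y),times(N,c)) = tup(Q,A,N),  times(Y1,T) = times(b,succ(A)),  times(c,Y) = times(X1,tup(X1,c,b)).
Decompose tup/3: tup(c,tup(Y1,k,k),succ(Y1)) = Q,  succ(Y) = A,  times(N,c) = N.
Bind Q := tup(c,tup(Y1,k,k),succ(Y1)); no other remaining equation mentions Q.
Bind A := succ(Y); substituting into the one remaining equation that mentions A gives: times(Y1,T) = times(b,succ(succ(Y))).
Occurs check fails: N occurs in times(N,c); the equation N = times(N,c) has no finite solution.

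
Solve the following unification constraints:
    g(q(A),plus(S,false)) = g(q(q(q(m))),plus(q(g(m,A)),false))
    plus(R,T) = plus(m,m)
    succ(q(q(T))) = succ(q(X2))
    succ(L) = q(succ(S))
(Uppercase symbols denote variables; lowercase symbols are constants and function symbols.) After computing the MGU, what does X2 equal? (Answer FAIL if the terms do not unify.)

FAIL

Decompose g/2: q(A) = q(q(q(m))),  plus(S,false) = plus(q(g(m,A)),false).
Decompose q/1: A = q(q(m)).
Bind A := q(q(m)); substituting into the one remaining equation that mentions A gives: plus(S,false) = plus(q(g(m,q(q(m)))),false).
Decompose plus/2: S = q(g(m,q(q(m)))),  false = false.
Bind S := q(g(m,q(q(m)))); substituting into the one remaining equation that mentions S gives: succ(L) = q(succ(q(g(m,q(q(m)))))).
Delete trivial equation false = false.
Decompose plus/2: R = m,  T = m.
Bind R := m; no other remaining equation mentions R.
Bind T := m; substituting into the one remaining equation that mentions T gives: succ(q(q(m))) = succ(q(X2)).
Decompose succ/1: q(q(m)) = q(X2).
Decompose q/1: q(m) = X2.
Bind X2 := q(m); no other remaining equation mentions X2.
Clash: head symbols differ (succ/1 vs q/1); no unifier exists.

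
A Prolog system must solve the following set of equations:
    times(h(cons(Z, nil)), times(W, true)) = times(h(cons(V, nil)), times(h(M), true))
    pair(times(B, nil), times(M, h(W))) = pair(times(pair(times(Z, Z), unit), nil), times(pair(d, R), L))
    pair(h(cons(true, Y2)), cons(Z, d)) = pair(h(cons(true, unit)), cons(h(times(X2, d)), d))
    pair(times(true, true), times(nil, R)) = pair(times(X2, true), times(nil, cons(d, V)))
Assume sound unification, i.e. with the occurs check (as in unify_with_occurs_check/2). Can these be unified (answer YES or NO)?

YES

Decompose times/2: h(cons(Z, nil)) = h(cons(V, nil)),  times(W, true) = times(h(M), true).
Decompose h/1: cons(Z, nil) = cons(V, nil).
Decompose cons/2: Z = V,  nil = nil.
Bind Z := V; substituting into the 2 remaining equations that mention Z gives: pair(times(B, nil), times(M, h(W))) = pair(times(pair(times(V, V), unit), nil), times(pair(d, R), L)),  pair(h(cons(true, Y2)), cons(V, d)) = pair(h(cons(true, unit)), cons(h(times(X2, d)), d)).
Delete trivial equation nil = nil.
Decompose times/2: W = h(M),  true = true.
Bind W := h(M); substituting into the one remaining equation that mentions W gives: pair(times(B, nil), times(M, h(h(M)))) = pair(times(pair(times(V, V), unit), nil), times(pair(d, R), L)).
Delete trivial equation true = true.
Decompose pair/2: times(B, nil) = times(pair(times(V, V), unit), nil),  times(M, h(h(M))) = times(pair(d, R), L).
Decompose times/2: B = pair(times(V, V), unit),  nil = nil.
Bind B := pair(times(V, V), unit); no other remaining equation mentions B.
Delete trivial equation nil = nil.
Decompose times/2: M = pair(d, R),  h(h(M)) = L.
Bind M := pair(d, R); substituting into the one remaining equation that mentions M gives: h(h(pair(d, R))) = L. Substituting into the earlier binding gives W := h(pair(d, R)).
Bind L := h(h(pair(d, R))); no other remaining equation mentions L.
Decompose pair/2: h(cons(true, Y2)) = h(cons(true, unit)),  cons(V, d) = cons(h(times(X2, d)), d).
Decompose h/1: cons(true, Y2) = cons(true, unit).
Decompose cons/2: true = true,  Y2 = unit.
Delete trivial equation true = true.
Bind Y2 := unit; no other remaining equation mentions Y2.
Decompose cons/2: V = h(times(X2, d)),  d = d.
Bind V := h(times(X2, d)); substituting into the one remaining equation that mentions V gives: pair(times(true, true), times(nil, R)) = pair(times(X2, true), times(nil, cons(d, h(times(X2, d))))). Substituting into the earlier bindings gives Z := h(times(X2, d)), B := pair(times(h(times(X2, d)), h(times(X2, d))), unit).
Delete trivial equation d = d.
Decompose pair/2: times(true, true) = times(X2, true),  times(nil, R) = times(nil, cons(d, h(times(X2, d)))).
Decompose times/2: true = X2,  true = true.
Bind X2 := true; substituting into the one remaining equation that mentions X2 gives: times(nil, R) = times(nil, cons(d, h(times(true, d)))). Substituting into the earlier bindings gives Z := h(times(true, d)), B := pair(times(h(times(true, d)), h(times(true, d))), unit), V := h(times(true, d)).
Delete trivial equation true = true.
Decompose times/2: nil = nil,  R = cons(d, h(times(true, d))).
Delete trivial equation nil = nil.
Bind R := cons(d, h(times(true, d))). Substituting into the earlier bindings gives W := h(pair(d, cons(d, h(times(true, d))))), M := pair(d, cons(d, h(times(true, d)))), L := h(h(pair(d, cons(d, h(times(true, d)))))).
No equations remain and no clash or occurs-check failure arose, so a unifier exists.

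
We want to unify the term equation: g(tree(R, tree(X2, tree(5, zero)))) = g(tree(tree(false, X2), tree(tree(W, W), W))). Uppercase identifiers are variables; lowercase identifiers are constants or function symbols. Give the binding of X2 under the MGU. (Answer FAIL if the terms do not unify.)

Decompose g/1: tree(R, tree(X2, tree(5, zero))) = tree(tree(false, X2), tree(tree(W, W), W)).
Decompose tree/2: R = tree(false, X2),  tree(X2, tree(5, zero)) = tree(tree(W, W), W).
Bind R := tree(false, X2); no other remaining equation mentions R.
Decompose tree/2: X2 = tree(W, W),  tree(5, zero) = W.
Bind X2 := tree(W, W); no other remaining equation mentions X2. Substituting into the earlier binding gives R := tree(false, tree(W, W)).
Bind W := tree(5, zero). Substituting into the earlier bindings gives R := tree(false, tree(tree(5, zero), tree(5, zero))), X2 := tree(tree(5, zero), tree(5, zero)).
MGU = { R ↦ tree(false, tree(tree(5, zero), tree(5, zero))), X2 ↦ tree(tree(5, zero), tree(5, zero)), W ↦ tree(5, zero) }, so X2 ↦ tree(tree(5, zero), tree(5, zero)).

tree(tree(5, zero), tree(5, zero))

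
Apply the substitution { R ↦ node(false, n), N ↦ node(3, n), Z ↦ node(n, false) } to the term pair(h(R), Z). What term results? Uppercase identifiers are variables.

pair(h(node(false, n)), node(n, false))

Replace each occurrence of R with node(false, n).
Replace each occurrence of Z with node(n, false).
Result: pair(h(node(false, n)), node(n, false)).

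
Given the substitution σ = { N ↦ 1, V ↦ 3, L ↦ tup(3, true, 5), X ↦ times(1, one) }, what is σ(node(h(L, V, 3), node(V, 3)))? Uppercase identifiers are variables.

Replace each occurrence of V with 3.
Replace each occurrence of L with tup(3, true, 5).
Result: node(h(tup(3, true, 5), 3, 3), node(3, 3)).

node(h(tup(3, true, 5), 3, 3), node(3, 3))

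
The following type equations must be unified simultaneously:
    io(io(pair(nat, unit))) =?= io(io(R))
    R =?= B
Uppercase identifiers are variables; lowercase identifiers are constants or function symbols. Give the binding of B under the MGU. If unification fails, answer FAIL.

pair(nat, unit)

Decompose io/1: io(pair(nat, unit)) =?= io(R).
Decompose io/1: pair(nat, unit) =?= R.
Bind R := pair(nat, unit); substituting into the remaining equation gives: pair(nat, unit) =?= B.
Bind B := pair(nat, unit).
MGU = { R ↦ pair(nat, unit), B ↦ pair(nat, unit) }, so B ↦ pair(nat, unit).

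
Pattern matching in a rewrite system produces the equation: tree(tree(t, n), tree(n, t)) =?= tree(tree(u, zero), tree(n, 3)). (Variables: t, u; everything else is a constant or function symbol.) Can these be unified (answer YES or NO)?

NO

Decompose tree/2: tree(t, n) =?= tree(u, zero),  tree(n, t) =?= tree(n, 3).
Decompose tree/2: t =?= u,  n =?= zero.
Bind t := u; substituting into the one remaining equation that mentions t gives: tree(n, u) =?= tree(n, 3).
Clash: constants n and zero differ; no unifier exists.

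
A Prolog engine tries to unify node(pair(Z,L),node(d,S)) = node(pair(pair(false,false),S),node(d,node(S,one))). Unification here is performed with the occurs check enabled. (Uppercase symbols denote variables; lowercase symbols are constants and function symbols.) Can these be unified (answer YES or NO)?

NO

Decompose node/2: pair(Z,L) = pair(pair(false,false),S),  node(d,S) = node(d,node(S,one)).
Decompose pair/2: Z = pair(false,false),  L = S.
Bind Z := pair(false,false); no other remaining equation mentions Z.
Bind L := S; no other remaining equation mentions L.
Decompose node/2: d = d,  S = node(S,one).
Delete trivial equation d = d.
Occurs check fails: S occurs in node(S,one); the equation S = node(S,one) has no finite solution.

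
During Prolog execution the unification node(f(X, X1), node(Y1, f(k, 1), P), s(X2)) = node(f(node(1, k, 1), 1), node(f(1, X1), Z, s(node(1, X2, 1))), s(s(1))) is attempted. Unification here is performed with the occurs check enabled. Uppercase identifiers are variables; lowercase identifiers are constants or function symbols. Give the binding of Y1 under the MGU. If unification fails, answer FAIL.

f(1, 1)

Decompose node/3: f(X, X1) = f(node(1, k, 1), 1),  node(Y1, f(k, 1), P) = node(f(1, X1), Z, s(node(1, X2, 1))),  s(X2) = s(s(1)).
Decompose f/2: X = node(1, k, 1),  X1 = 1.
Bind X := node(1, k, 1); no other remaining equation mentions X.
Bind X1 := 1; substituting into the one remaining equation that mentions X1 gives: node(Y1, f(k, 1), P) = node(f(1, 1), Z, s(node(1, X2, 1))).
Decompose node/3: Y1 = f(1, 1),  f(k, 1) = Z,  P = s(node(1, X2, 1)).
Bind Y1 := f(1, 1); no other remaining equation mentions Y1.
Bind Z := f(k, 1); no other remaining equation mentions Z.
Bind P := s(node(1, X2, 1)); no other remaining equation mentions P.
Decompose s/1: X2 = s(1).
Bind X2 := s(1). Substituting into the earlier binding gives P := s(node(1, s(1), 1)).
MGU = { X = node(1, k, 1), X1 = 1, Y1 = f(1, 1), Z = f(k, 1), P = s(node(1, s(1), 1)), X2 = s(1) }, so Y1 = f(1, 1).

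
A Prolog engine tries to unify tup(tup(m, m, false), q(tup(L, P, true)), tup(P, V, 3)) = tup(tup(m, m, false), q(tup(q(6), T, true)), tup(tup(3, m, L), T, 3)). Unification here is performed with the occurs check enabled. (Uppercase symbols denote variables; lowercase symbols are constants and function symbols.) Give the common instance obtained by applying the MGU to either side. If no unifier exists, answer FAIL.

tup(tup(m, m, false), q(tup(q(6), tup(3, m, q(6)), true)), tup(tup(3, m, q(6)), tup(3, m, q(6)), 3))

Decompose tup/3: tup(m, m, false) = tup(m, m, false),  q(tup(L, P, true)) = q(tup(q(6), T, true)),  tup(P, V, 3) = tup(tup(3, m, L), T, 3).
Delete trivial equation tup(m, m, false) = tup(m, m, false).
Decompose q/1: tup(L, P, true) = tup(q(6), T, true).
Decompose tup/3: L = q(6),  P = T,  true = true.
Bind L := q(6); substituting into the one remaining equation that mentions L gives: tup(P, V, 3) = tup(tup(3, m, q(6)), T, 3).
Bind P := T; substituting into the one remaining equation that mentions P gives: tup(T, V, 3) = tup(tup(3, m, q(6)), T, 3).
Delete trivial equation true = true.
Decompose tup/3: T = tup(3, m, q(6)),  V = T,  3 = 3.
Bind T := tup(3, m, q(6)); substituting into the one remaining equation that mentions T gives: V = tup(3, m, q(6)). Substituting into the earlier binding gives P := tup(3, m, q(6)).
Bind V := tup(3, m, q(6)); no other remaining equation mentions V.
Delete trivial equation 3 = 3.
Applying the MGU to either side gives tup(tup(m, m, false), q(tup(q(6), tup(3, m, q(6)), true)), tup(tup(3, m, q(6)), tup(3, m, q(6)), 3)).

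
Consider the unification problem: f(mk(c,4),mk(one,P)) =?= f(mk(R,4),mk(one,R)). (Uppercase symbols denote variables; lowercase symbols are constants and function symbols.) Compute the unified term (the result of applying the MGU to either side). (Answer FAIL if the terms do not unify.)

Decompose f/2: mk(c,4) =?= mk(R,4),  mk(one,P) =?= mk(one,R).
Decompose mk/2: c =?= R,  4 =?= 4.
Bind R := c; substituting into the one remaining equation that mentions R gives: mk(one,P) =?= mk(one,c).
Delete trivial equation 4 =?= 4.
Decompose mk/2: one =?= one,  P =?= c.
Delete trivial equation one =?= one.
Bind P := c.
Applying the MGU to either side gives f(mk(c,4),mk(one,c)).

f(mk(c,4),mk(one,c))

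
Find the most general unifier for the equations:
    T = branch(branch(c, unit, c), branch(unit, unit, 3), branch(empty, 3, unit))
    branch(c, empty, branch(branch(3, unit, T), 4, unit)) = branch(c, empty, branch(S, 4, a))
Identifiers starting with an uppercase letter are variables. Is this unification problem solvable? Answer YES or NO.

NO

Bind T := branch(branch(c, unit, c), branch(unit, unit, 3), branch(empty, 3, unit)); substituting into the remaining equation gives: branch(c, empty, branch(branch(3, unit, branch(branch(c, unit, c), branch(unit, unit, 3), branch(empty, 3, unit))), 4, unit)) = branch(c, empty, branch(S, 4, a)).
Decompose branch/3: c = c,  empty = empty,  branch(branch(3, unit, branch(branch(c, unit, c), branch(unit, unit, 3), branch(empty, 3, unit))), 4, unit) = branch(S, 4, a).
Delete trivial equation c = c.
Delete trivial equation empty = empty.
Decompose branch/3: branch(3, unit, branch(branch(c, unit, c), branch(unit, unit, 3), branch(empty, 3, unit))) = S,  4 = 4,  unit = a.
Bind S := branch(3, unit, branch(branch(c, unit, c), branch(unit, unit, 3), branch(empty, 3, unit))); no other remaining equation mentions S.
Delete trivial equation 4 = 4.
Clash: constants unit and a differ; no unifier exists.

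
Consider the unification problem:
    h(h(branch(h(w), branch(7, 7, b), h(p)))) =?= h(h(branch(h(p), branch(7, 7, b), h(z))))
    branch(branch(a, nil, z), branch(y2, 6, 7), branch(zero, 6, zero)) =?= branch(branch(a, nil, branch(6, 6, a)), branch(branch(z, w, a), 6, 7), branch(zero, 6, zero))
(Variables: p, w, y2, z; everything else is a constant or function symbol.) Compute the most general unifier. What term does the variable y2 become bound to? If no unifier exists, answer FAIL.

branch(branch(6, 6, a), branch(6, 6, a), a)

Decompose h/1: h(branch(h(w), branch(7, 7, b), h(p))) =?= h(branch(h(p), branch(7, 7, b), h(z))).
Decompose h/1: branch(h(w), branch(7, 7, b), h(p)) =?= branch(h(p), branch(7, 7, b), h(z)).
Decompose branch/3: h(w) =?= h(p),  branch(7, 7, b) =?= branch(7, 7, b),  h(p) =?= h(z).
Decompose h/1: w =?= p.
Bind w := p; substituting into the one remaining equation that mentions w gives: branch(branch(a, nil, z), branch(y2, 6, 7), branch(zero, 6, zero)) =?= branch(branch(a, nil, branch(6, 6, a)), branch(branch(z, p, a), 6, 7), branch(zero, 6, zero)).
Delete trivial equation branch(7, 7, b) =?= branch(7, 7, b).
Decompose h/1: p =?= z.
Bind p := z; substituting into the remaining equation gives: branch(branch(a, nil, z), branch(y2, 6, 7), branch(zero, 6, zero)) =?= branch(branch(a, nil, branch(6, 6, a)), branch(branch(z, z, a), 6, 7), branch(zero, 6, zero)). Substituting into the earlier binding gives w := z.
Decompose branch/3: branch(a, nil, z) =?= branch(a, nil, branch(6, 6, a)),  branch(y2, 6, 7) =?= branch(branch(z, z, a), 6, 7),  branch(zero, 6, zero) =?= branch(zero, 6, zero).
Decompose branch/3: a =?= a,  nil =?= nil,  z =?= branch(6, 6, a).
Delete trivial equation a =?= a.
Delete trivial equation nil =?= nil.
Bind z := branch(6, 6, a); substituting into the one remaining equation that mentions z gives: branch(y2, 6, 7) =?= branch(branch(branch(6, 6, a), branch(6, 6, a), a), 6, 7). Substituting into the earlier bindings gives w := branch(6, 6, a), p := branch(6, 6, a).
Decompose branch/3: y2 =?= branch(branch(6, 6, a), branch(6, 6, a), a),  6 =?= 6,  7 =?= 7.
Bind y2 := branch(branch(6, 6, a), branch(6, 6, a), a); no other remaining equation mentions y2.
Delete trivial equation 6 =?= 6.
Delete trivial equation 7 =?= 7.
Delete trivial equation branch(zero, 6, zero) =?= branch(zero, 6, zero).
MGU = { w -> branch(6, 6, a), p -> branch(6, 6, a), z -> branch(6, 6, a), y2 -> branch(branch(6, 6, a), branch(6, 6, a), a) }, so y2 -> branch(branch(6, 6, a), branch(6, 6, a), a).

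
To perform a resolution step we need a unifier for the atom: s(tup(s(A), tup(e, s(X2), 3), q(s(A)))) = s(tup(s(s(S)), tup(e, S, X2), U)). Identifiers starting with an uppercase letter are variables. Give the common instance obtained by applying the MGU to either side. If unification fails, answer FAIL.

s(tup(s(s(s(3))), tup(e, s(3), 3), q(s(s(s(3))))))

Decompose s/1: tup(s(A), tup(e, s(X2), 3), q(s(A))) = tup(s(s(S)), tup(e, S, X2), U).
Decompose tup/3: s(A) = s(s(S)),  tup(e, s(X2), 3) = tup(e, S, X2),  q(s(A)) = U.
Decompose s/1: A = s(S).
Bind A := s(S); substituting into the one remaining equation that mentions A gives: q(s(s(S))) = U.
Decompose tup/3: e = e,  s(X2) = S,  3 = X2.
Delete trivial equation e = e.
Bind S := s(X2); substituting into the one remaining equation that mentions S gives: q(s(s(s(X2)))) = U. Substituting into the earlier binding gives A := s(s(X2)).
Bind X2 := 3; substituting into the remaining equation gives: q(s(s(s(3)))) = U. Substituting into the earlier bindings gives A := s(s(3)), S := s(3).
Bind U := q(s(s(s(3)))).
Applying the MGU to either side gives s(tup(s(s(s(3))), tup(e, s(3), 3), q(s(s(s(3)))))).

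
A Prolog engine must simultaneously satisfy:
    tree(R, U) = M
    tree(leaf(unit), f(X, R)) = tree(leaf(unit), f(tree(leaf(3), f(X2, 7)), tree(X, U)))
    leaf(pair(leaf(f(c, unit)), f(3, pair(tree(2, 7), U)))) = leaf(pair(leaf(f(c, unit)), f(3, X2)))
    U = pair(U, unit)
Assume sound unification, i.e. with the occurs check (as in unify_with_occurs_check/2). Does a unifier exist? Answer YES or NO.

NO

Bind M := tree(R, U); no other remaining equation mentions M.
Decompose tree/2: leaf(unit) = leaf(unit),  f(X, R) = f(tree(leaf(3), f(X2, 7)), tree(X, U)).
Delete trivial equation leaf(unit) = leaf(unit).
Decompose f/2: X = tree(leaf(3), f(X2, 7)),  R = tree(X, U).
Bind X := tree(leaf(3), f(X2, 7)); substituting into the one remaining equation that mentions X gives: R = tree(tree(leaf(3), f(X2, 7)), U).
Bind R := tree(tree(leaf(3), f(X2, 7)), U); no other remaining equation mentions R. Substituting into the earlier binding gives M := tree(tree(tree(leaf(3), f(X2, 7)), U), U).
Decompose leaf/1: pair(leaf(f(c, unit)), f(3, pair(tree(2, 7), U))) = pair(leaf(f(c, unit)), f(3, X2)).
Decompose pair/2: leaf(f(c, unit)) = leaf(f(c, unit)),  f(3, pair(tree(2, 7), U)) = f(3, X2).
Delete trivial equation leaf(f(c, unit)) = leaf(f(c, unit)).
Decompose f/2: 3 = 3,  pair(tree(2, 7), U) = X2.
Delete trivial equation 3 = 3.
Bind X2 := pair(tree(2, 7), U); no other remaining equation mentions X2. Substituting into the earlier bindings gives M := tree(tree(tree(leaf(3), f(pair(tree(2, 7), U), 7)), U), U), X := tree(leaf(3), f(pair(tree(2, 7), U), 7)), R := tree(tree(leaf(3), f(pair(tree(2, 7), U), 7)), U).
Occurs check fails: U occurs in pair(U, unit); the equation U = pair(U, unit) has no finite solution.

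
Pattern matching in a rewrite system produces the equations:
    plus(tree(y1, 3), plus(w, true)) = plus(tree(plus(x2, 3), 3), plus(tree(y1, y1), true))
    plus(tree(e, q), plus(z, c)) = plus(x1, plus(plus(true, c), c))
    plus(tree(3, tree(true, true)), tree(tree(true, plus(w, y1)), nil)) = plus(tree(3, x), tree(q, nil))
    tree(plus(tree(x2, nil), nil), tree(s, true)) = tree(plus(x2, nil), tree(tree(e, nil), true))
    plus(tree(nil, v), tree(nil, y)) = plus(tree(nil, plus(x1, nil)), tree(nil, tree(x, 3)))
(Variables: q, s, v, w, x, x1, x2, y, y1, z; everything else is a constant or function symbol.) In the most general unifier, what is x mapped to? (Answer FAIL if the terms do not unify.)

FAIL

Decompose plus/2: tree(y1, 3) = tree(plus(x2, 3), 3),  plus(w, true) = plus(tree(y1, y1), true).
Decompose tree/2: y1 = plus(x2, 3),  3 = 3.
Bind y1 := plus(x2, 3); substituting into the 2 remaining equations that mention y1 gives: plus(w, true) = plus(tree(plus(x2, 3), plus(x2, 3)), true),  plus(tree(3, tree(true, true)), tree(tree(true, plus(w, plus(x2, 3))), nil)) = plus(tree(3, x), tree(q, nil)).
Delete trivial equation 3 = 3.
Decompose plus/2: w = tree(plus(x2, 3), plus(x2, 3)),  true = true.
Bind w := tree(plus(x2, 3), plus(x2, 3)); substituting into the one remaining equation that mentions w gives: plus(tree(3, tree(true, true)), tree(tree(true, plus(tree(plus(x2, 3), plus(x2, 3)), plus(x2, 3))), nil)) = plus(tree(3, x), tree(q, nil)).
Delete trivial equation true = true.
Decompose plus/2: tree(e, q) = x1,  plus(z, c) = plus(plus(true, c), c).
Bind x1 := tree(e, q); substituting into the one remaining equation that mentions x1 gives: plus(tree(nil, v), tree(nil, y)) = plus(tree(nil, plus(tree(e, q), nil)), tree(nil, tree(x, 3))).
Decompose plus/2: z = plus(true, c),  c = c.
Bind z := plus(true, c); no other remaining equation mentions z.
Delete trivial equation c = c.
Decompose plus/2: tree(3, tree(true, true)) = tree(3, x),  tree(tree(true, plus(tree(plus(x2, 3), plus(x2, 3)), plus(x2, 3))), nil) = tree(q, nil).
Decompose tree/2: 3 = 3,  tree(true, true) = x.
Delete trivial equation 3 = 3.
Bind x := tree(true, true); substituting into the one remaining equation that mentions x gives: plus(tree(nil, v), tree(nil, y)) = plus(tree(nil, plus(tree(e, q), nil)), tree(nil, tree(tree(true, true), 3))).
Decompose tree/2: tree(true, plus(tree(plus(x2, 3), plus(x2, 3)), plus(x2, 3))) = q,  nil = nil.
Bind q := tree(true, plus(tree(plus(x2, 3), plus(x2, 3)), plus(x2, 3))); substituting into the one remaining equation that mentions q gives: plus(tree(nil, v), tree(nil, y)) = plus(tree(nil, plus(tree(e, tree(true, plus(tree(plus(x2, 3), plus(x2, 3)), plus(x2, 3)))), nil)), tree(nil, tree(tree(true, true), 3))). Substituting into the earlier binding gives x1 := tree(e, tree(true, plus(tree(plus(x2, 3), plus(x2, 3)), plus(x2, 3)))).
Delete trivial equation nil = nil.
Decompose tree/2: plus(tree(x2, nil), nil) = plus(x2, nil),  tree(s, true) = tree(tree(e, nil), true).
Decompose plus/2: tree(x2, nil) = x2,  nil = nil.
Occurs check fails: x2 occurs in tree(x2, nil); the equation x2 = tree(x2, nil) has no finite solution.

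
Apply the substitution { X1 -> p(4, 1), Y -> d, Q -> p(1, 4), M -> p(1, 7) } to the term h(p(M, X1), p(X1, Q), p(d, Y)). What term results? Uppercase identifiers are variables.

h(p(p(1, 7), p(4, 1)), p(p(4, 1), p(1, 4)), p(d, d))

Replace each occurrence of X1 with p(4, 1).
Replace each occurrence of Y with d.
Replace each occurrence of Q with p(1, 4).
Replace each occurrence of M with p(1, 7).
Result: h(p(p(1, 7), p(4, 1)), p(p(4, 1), p(1, 4)), p(d, d)).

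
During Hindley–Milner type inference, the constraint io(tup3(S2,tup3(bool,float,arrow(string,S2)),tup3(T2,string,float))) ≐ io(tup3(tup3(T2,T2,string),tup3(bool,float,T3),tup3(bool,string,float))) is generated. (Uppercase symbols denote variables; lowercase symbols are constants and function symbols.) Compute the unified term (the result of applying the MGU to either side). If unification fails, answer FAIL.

Decompose io/1: tup3(S2,tup3(bool,float,arrow(string,S2)),tup3(T2,string,float)) ≐ tup3(tup3(T2,T2,string),tup3(bool,float,T3),tup3(bool,string,float)).
Decompose tup3/3: S2 ≐ tup3(T2,T2,string),  tup3(bool,float,arrow(string,S2)) ≐ tup3(bool,float,T3),  tup3(T2,string,float) ≐ tup3(bool,string,float).
Bind S2 := tup3(T2,T2,string); substituting into the one remaining equation that mentions S2 gives: tup3(bool,float,arrow(string,tup3(T2,T2,string))) ≐ tup3(bool,float,T3).
Decompose tup3/3: bool ≐ bool,  float ≐ float,  arrow(string,tup3(T2,T2,string)) ≐ T3.
Delete trivial equation bool ≐ bool.
Delete trivial equation float ≐ float.
Bind T3 := arrow(string,tup3(T2,T2,string)); no other remaining equation mentions T3.
Decompose tup3/3: T2 ≐ bool,  string ≐ string,  float ≐ float.
Bind T2 := bool; no other remaining equation mentions T2. Substituting into the earlier bindings gives S2 := tup3(bool,bool,string), T3 := arrow(string,tup3(bool,bool,string)).
Delete trivial equation string ≐ string.
Delete trivial equation float ≐ float.
Applying the MGU to either side gives io(tup3(tup3(bool,bool,string),tup3(bool,float,arrow(string,tup3(bool,bool,string))),tup3(bool,string,float))).

io(tup3(tup3(bool,bool,string),tup3(bool,float,arrow(string,tup3(bool,bool,string))),tup3(bool,string,float)))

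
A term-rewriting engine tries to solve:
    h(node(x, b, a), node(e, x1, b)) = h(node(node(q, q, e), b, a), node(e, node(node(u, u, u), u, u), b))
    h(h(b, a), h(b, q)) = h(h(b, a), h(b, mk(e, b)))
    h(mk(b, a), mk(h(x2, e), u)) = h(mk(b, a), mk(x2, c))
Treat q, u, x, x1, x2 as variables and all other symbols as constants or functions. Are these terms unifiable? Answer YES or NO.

NO

Decompose h/2: node(x, b, a) = node(node(q, q, e), b, a),  node(e, x1, b) = node(e, node(node(u, u, u), u, u), b).
Decompose node/3: x = node(q, q, e),  b = b,  a = a.
Bind x := node(q, q, e); no other remaining equation mentions x.
Delete trivial equation b = b.
Delete trivial equation a = a.
Decompose node/3: e = e,  x1 = node(node(u, u, u), u, u),  b = b.
Delete trivial equation e = e.
Bind x1 := node(node(u, u, u), u, u); no other remaining equation mentions x1.
Delete trivial equation b = b.
Decompose h/2: h(b, a) = h(b, a),  h(b, q) = h(b, mk(e, b)).
Delete trivial equation h(b, a) = h(b, a).
Decompose h/2: b = b,  q = mk(e, b).
Delete trivial equation b = b.
Bind q := mk(e, b); no other remaining equation mentions q. Substituting into the earlier binding gives x := node(mk(e, b), mk(e, b), e).
Decompose h/2: mk(b, a) = mk(b, a),  mk(h(x2, e), u) = mk(x2, c).
Delete trivial equation mk(b, a) = mk(b, a).
Decompose mk/2: h(x2, e) = x2,  u = c.
Occurs check fails: x2 occurs in h(x2, e); the equation x2 = h(x2, e) has no finite solution.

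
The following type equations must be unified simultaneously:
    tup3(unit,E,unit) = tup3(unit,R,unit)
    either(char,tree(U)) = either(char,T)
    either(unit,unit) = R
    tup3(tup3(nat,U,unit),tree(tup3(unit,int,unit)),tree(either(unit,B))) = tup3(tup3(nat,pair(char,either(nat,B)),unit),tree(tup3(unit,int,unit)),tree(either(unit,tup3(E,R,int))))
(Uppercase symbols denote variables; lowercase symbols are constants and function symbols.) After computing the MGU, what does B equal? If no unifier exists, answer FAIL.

tup3(either(unit,unit),either(unit,unit),int)

Decompose tup3/3: unit = unit,  E = R,  unit = unit.
Delete trivial equation unit = unit.
Bind E := R; substituting into the one remaining equation that mentions E gives: tup3(tup3(nat,U,unit),tree(tup3(unit,int,unit)),tree(either(unit,B))) = tup3(tup3(nat,pair(char,either(nat,B)),unit),tree(tup3(unit,int,unit)),tree(either(unit,tup3(R,R,int)))).
Delete trivial equation unit = unit.
Decompose either/2: char = char,  tree(U) = T.
Delete trivial equation char = char.
Bind T := tree(U); no other remaining equation mentions T.
Bind R := either(unit,unit); substituting into the remaining equation gives: tup3(tup3(nat,U,unit),tree(tup3(unit,int,unit)),tree(either(unit,B))) = tup3(tup3(nat,pair(char,either(nat,B)),unit),tree(tup3(unit,int,unit)),tree(either(unit,tup3(either(unit,unit),either(unit,unit),int)))). Substituting into the earlier binding gives E := either(unit,unit).
Decompose tup3/3: tup3(nat,U,unit) = tup3(nat,pair(char,either(nat,B)),unit),  tree(tup3(unit,int,unit)) = tree(tup3(unit,int,unit)),  tree(either(unit,B)) = tree(either(unit,tup3(either(unit,unit),either(unit,unit),int))).
Decompose tup3/3: nat = nat,  U = pair(char,either(nat,B)),  unit = unit.
Delete trivial equation nat = nat.
Bind U := pair(char,either(nat,B)); no other remaining equation mentions U. Substituting into the earlier binding gives T := tree(pair(char,either(nat,B))).
Delete trivial equation unit = unit.
Delete trivial equation tree(tup3(unit,int,unit)) = tree(tup3(unit,int,unit)).
Decompose tree/1: either(unit,B) = either(unit,tup3(either(unit,unit),either(unit,unit),int)).
Decompose either/2: unit = unit,  B = tup3(either(unit,unit),either(unit,unit),int).
Delete trivial equation unit = unit.
Bind B := tup3(either(unit,unit),either(unit,unit),int). Substituting into the earlier bindings gives T := tree(pair(char,either(nat,tup3(either(unit,unit),either(unit,unit),int)))), U := pair(char,either(nat,tup3(either(unit,unit),either(unit,unit),int))).
MGU = { E -> either(unit,unit), T -> tree(pair(char,either(nat,tup3(either(unit,unit),either(unit,unit),int)))), R -> either(unit,unit), U -> pair(char,either(nat,tup3(either(unit,unit),either(unit,unit),int))), B -> tup3(either(unit,unit),either(unit,unit),int) }, so B -> tup3(either(unit,unit),either(unit,unit),int).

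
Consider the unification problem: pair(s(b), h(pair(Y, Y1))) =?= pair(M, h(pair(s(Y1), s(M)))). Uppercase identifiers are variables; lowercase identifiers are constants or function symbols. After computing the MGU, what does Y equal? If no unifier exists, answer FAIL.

Decompose pair/2: s(b) =?= M,  h(pair(Y, Y1)) =?= h(pair(s(Y1), s(M))).
Bind M := s(b); substituting into the remaining equation gives: h(pair(Y, Y1)) =?= h(pair(s(Y1), s(s(b)))).
Decompose h/1: pair(Y, Y1) =?= pair(s(Y1), s(s(b))).
Decompose pair/2: Y =?= s(Y1),  Y1 =?= s(s(b)).
Bind Y := s(Y1); no other remaining equation mentions Y.
Bind Y1 := s(s(b)). Substituting into the earlier binding gives Y := s(s(s(b))).
MGU = { M := s(b), Y := s(s(s(b))), Y1 := s(s(b)) }, so Y := s(s(s(b))).

s(s(s(b)))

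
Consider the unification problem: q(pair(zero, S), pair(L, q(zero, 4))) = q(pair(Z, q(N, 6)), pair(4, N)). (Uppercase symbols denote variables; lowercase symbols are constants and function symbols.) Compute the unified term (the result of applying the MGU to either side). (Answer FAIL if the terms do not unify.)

q(pair(zero, q(q(zero, 4), 6)), pair(4, q(zero, 4)))

Decompose q/2: pair(zero, S) = pair(Z, q(N, 6)),  pair(L, q(zero, 4)) = pair(4, N).
Decompose pair/2: zero = Z,  S = q(N, 6).
Bind Z := zero; no other remaining equation mentions Z.
Bind S := q(N, 6); no other remaining equation mentions S.
Decompose pair/2: L = 4,  q(zero, 4) = N.
Bind L := 4; no other remaining equation mentions L.
Bind N := q(zero, 4). Substituting into the earlier binding gives S := q(q(zero, 4), 6).
Applying the MGU to either side gives q(pair(zero, q(q(zero, 4), 6)), pair(4, q(zero, 4))).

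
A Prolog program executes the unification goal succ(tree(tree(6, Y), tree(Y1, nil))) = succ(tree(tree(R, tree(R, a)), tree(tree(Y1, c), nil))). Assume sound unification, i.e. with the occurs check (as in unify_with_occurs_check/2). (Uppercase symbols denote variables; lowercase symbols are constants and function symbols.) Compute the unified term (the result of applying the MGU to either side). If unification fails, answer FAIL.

FAIL

Decompose succ/1: tree(tree(6, Y), tree(Y1, nil)) = tree(tree(R, tree(R, a)), tree(tree(Y1, c), nil)).
Decompose tree/2: tree(6, Y) = tree(R, tree(R, a)),  tree(Y1, nil) = tree(tree(Y1, c), nil).
Decompose tree/2: 6 = R,  Y = tree(R, a).
Bind R := 6; substituting into the one remaining equation that mentions R gives: Y = tree(6, a).
Bind Y := tree(6, a); no other remaining equation mentions Y.
Decompose tree/2: Y1 = tree(Y1, c),  nil = nil.
Occurs check fails: Y1 occurs in tree(Y1, c); the equation Y1 = tree(Y1, c) has no finite solution.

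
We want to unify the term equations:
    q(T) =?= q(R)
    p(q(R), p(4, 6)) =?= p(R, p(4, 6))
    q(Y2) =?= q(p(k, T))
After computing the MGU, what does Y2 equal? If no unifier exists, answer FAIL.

FAIL

Decompose q/1: T =?= R.
Bind T := R; substituting into the one remaining equation that mentions T gives: q(Y2) =?= q(p(k, R)).
Decompose p/2: q(R) =?= R,  p(4, 6) =?= p(4, 6).
Occurs check fails: R occurs in q(R); the equation R =?= q(R) has no finite solution.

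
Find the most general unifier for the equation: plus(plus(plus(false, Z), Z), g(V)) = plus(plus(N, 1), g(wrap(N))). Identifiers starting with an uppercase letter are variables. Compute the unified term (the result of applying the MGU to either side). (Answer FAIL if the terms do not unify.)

plus(plus(plus(false, 1), 1), g(wrap(plus(false, 1))))

Decompose plus/2: plus(plus(false, Z), Z) = plus(N, 1),  g(V) = g(wrap(N)).
Decompose plus/2: plus(false, Z) = N,  Z = 1.
Bind N := plus(false, Z); substituting into the one remaining equation that mentions N gives: g(V) = g(wrap(plus(false, Z))).
Bind Z := 1; substituting into the remaining equation gives: g(V) = g(wrap(plus(false, 1))). Substituting into the earlier binding gives N := plus(false, 1).
Decompose g/1: V = wrap(plus(false, 1)).
Bind V := wrap(plus(false, 1)).
Applying the MGU to either side gives plus(plus(plus(false, 1), 1), g(wrap(plus(false, 1)))).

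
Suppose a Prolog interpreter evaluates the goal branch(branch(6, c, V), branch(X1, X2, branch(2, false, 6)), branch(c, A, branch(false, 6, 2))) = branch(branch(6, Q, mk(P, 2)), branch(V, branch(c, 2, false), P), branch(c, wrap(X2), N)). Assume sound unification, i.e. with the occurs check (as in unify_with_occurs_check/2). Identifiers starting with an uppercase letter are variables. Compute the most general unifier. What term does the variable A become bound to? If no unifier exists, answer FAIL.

wrap(branch(c, 2, false))

Decompose branch/3: branch(6, c, V) = branch(6, Q, mk(P, 2)),  branch(X1, X2, branch(2, false, 6)) = branch(V, branch(c, 2, false), P),  branch(c, A, branch(false, 6, 2)) = branch(c, wrap(X2), N).
Decompose branch/3: 6 = 6,  c = Q,  V = mk(P, 2).
Delete trivial equation 6 = 6.
Bind Q := c; no other remaining equation mentions Q.
Bind V := mk(P, 2); substituting into the one remaining equation that mentions V gives: branch(X1, X2, branch(2, false, 6)) = branch(mk(P, 2), branch(c, 2, false), P).
Decompose branch/3: X1 = mk(P, 2),  X2 = branch(c, 2, false),  branch(2, false, 6) = P.
Bind X1 := mk(P, 2); no other remaining equation mentions X1.
Bind X2 := branch(c, 2, false); substituting into the one remaining equation that mentions X2 gives: branch(c, A, branch(false, 6, 2)) = branch(c, wrap(branch(c, 2, false)), N).
Bind P := branch(2, false, 6); no other remaining equation mentions P. Substituting into the earlier bindings gives V := mk(branch(2, false, 6), 2), X1 := mk(branch(2, false, 6), 2).
Decompose branch/3: c = c,  A = wrap(branch(c, 2, false)),  branch(false, 6, 2) = N.
Delete trivial equation c = c.
Bind A := wrap(branch(c, 2, false)); no other remaining equation mentions A.
Bind N := branch(false, 6, 2).
MGU = { Q -> c, V -> mk(branch(2, false, 6), 2), X1 -> mk(branch(2, false, 6), 2), X2 -> branch(c, 2, false), P -> branch(2, false, 6), A -> wrap(branch(c, 2, false)), N -> branch(false, 6, 2) }, so A -> wrap(branch(c, 2, false)).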